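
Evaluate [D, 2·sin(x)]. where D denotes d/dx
2 \cos{\left(x \right)}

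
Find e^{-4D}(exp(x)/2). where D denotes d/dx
\frac{e^{x - 4}}{2}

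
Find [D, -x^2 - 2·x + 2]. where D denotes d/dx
- 2 x - 2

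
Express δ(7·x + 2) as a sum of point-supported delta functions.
\frac{\delta(x + 2/7)}{7}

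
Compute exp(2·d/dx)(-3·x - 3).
- 3 x - 9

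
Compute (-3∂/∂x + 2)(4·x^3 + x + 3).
8 x^{3} - 36 x^{2} + 2 x + 3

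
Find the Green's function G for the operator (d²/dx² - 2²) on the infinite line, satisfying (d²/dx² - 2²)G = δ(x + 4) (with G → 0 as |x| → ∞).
-\frac{e^{-2|x + 4|}}{4}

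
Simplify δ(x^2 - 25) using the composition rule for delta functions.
\frac{\delta(x - 5) + \delta(x + 5)}{10}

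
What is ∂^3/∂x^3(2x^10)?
1440 x^{7}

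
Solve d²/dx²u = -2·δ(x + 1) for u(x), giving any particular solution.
-|x + 1|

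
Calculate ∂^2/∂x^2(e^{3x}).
9 e^{3 x}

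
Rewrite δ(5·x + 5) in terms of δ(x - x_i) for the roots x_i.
\frac{\delta(x + 1)}{5}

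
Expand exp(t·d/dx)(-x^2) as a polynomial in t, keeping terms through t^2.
- t^{2} - 2 t x - x^{2}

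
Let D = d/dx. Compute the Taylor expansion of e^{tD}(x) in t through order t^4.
t + x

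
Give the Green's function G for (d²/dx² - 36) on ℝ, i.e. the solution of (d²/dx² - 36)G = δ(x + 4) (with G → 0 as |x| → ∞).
-\frac{e^{-6|x + 4|}}{12}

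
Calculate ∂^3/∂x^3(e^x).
e^{x}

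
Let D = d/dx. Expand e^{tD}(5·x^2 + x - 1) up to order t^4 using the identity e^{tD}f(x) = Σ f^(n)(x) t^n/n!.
5 t^{2} + t \left(10 x + 1\right) + 5 x^{2} + x - 1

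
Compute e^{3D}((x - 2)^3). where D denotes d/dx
x^{3} + 3 x^{2} + 3 x + 1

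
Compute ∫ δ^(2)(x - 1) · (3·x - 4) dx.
0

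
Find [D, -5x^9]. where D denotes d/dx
- 45 x^{8}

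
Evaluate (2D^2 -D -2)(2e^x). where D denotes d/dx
- 2 e^{x}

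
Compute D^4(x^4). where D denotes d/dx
24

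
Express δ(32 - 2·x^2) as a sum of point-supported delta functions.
\frac{\delta(x - 4) + \delta(x + 4)}{16}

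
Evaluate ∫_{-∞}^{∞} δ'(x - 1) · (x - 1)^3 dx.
0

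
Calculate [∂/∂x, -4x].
-4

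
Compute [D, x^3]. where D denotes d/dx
3 x^{2}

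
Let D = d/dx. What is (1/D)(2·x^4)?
\frac{2 x^{5}}{5}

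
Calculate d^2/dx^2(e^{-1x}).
e^{- x}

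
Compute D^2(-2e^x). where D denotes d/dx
- 2 e^{x}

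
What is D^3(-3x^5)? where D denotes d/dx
- 180 x^{2}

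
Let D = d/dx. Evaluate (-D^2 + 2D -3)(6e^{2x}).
- 18 e^{2 x}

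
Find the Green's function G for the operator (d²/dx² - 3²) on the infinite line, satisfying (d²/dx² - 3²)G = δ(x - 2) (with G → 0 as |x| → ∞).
-\frac{e^{-3|x - 2|}}{6}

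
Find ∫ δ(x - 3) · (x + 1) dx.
4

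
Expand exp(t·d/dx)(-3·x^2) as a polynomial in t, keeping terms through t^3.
- 3 t^{2} - 6 t x - 3 x^{2}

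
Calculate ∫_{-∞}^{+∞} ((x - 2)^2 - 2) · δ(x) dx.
2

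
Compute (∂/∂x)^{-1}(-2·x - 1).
- x^{2} - x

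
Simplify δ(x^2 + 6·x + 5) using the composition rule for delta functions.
\frac{\delta(x + 5) + \delta(x + 1)}{4}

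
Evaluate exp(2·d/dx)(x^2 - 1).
x^{2} + 4 x + 3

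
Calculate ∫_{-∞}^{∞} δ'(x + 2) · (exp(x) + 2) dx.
- \frac{1}{e^{2}}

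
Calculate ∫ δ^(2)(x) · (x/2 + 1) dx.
0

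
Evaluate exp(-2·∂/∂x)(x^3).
x^{3} - 6 x^{2} + 12 x - 8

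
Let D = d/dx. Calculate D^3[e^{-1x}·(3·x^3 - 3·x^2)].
3 \left(- x^{3} + 10 x^{2} - 24 x + 12\right) e^{- x}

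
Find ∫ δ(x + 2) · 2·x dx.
-4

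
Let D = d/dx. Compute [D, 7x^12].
84 x^{11}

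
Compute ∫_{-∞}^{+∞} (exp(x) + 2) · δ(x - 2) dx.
2 + e^{2}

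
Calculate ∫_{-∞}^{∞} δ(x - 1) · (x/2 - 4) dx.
- \frac{7}{2}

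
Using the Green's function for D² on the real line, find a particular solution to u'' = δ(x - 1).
\frac{|x - 1|}{2}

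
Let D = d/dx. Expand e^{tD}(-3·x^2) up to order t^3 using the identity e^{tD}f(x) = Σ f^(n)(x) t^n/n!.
- 3 t^{2} - 6 t x - 3 x^{2}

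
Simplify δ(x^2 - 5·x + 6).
\frac{\delta(x - 2) + \delta(x - 3)}{1}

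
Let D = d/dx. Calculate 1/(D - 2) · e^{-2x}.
- \frac{e^{- 2 x}}{4}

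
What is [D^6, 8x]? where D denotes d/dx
48D^{5}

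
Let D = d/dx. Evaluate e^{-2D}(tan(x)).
\tan{\left(x - 2 \right)}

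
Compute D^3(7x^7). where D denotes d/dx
1470 x^{4}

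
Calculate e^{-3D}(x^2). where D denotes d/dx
x^{2} - 6 x + 9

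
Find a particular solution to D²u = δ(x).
\frac{|x|}{2}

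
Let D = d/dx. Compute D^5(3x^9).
45360 x^{4}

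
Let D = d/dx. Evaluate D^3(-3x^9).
- 1512 x^{6}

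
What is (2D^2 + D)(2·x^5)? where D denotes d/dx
10 x^{3} \left(x + 8\right)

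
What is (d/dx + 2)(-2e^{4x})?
- 12 e^{4 x}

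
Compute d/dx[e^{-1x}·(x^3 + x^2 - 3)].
\left(- x^{3} + 2 x^{2} + 2 x + 3\right) e^{- x}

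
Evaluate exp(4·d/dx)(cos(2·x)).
\cos{\left(2 x + 8 \right)}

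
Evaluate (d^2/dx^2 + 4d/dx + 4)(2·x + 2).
8 x + 16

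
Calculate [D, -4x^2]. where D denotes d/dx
- 8 x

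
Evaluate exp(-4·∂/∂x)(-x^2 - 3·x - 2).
- x^{2} + 5 x - 6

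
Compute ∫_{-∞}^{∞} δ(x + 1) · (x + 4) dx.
3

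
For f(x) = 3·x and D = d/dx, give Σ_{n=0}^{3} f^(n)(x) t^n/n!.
3 t + 3 x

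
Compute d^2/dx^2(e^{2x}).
4 e^{2 x}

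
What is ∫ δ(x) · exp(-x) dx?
1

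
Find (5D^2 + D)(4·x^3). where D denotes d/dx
12 x \left(x + 10\right)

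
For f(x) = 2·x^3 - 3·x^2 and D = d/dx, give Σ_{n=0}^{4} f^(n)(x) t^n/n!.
2 t^{3} + t^{2} \left(6 x - 3\right) + 6 t x \left(x - 1\right) + 2 x^{3} - 3 x^{2}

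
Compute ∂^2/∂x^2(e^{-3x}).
9 e^{- 3 x}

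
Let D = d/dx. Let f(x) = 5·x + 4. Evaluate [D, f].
5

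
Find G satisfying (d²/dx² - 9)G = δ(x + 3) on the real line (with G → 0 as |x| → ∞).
-\frac{e^{-3|x + 3|}}{6}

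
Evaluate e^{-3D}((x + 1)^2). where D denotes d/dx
x^{2} - 4 x + 4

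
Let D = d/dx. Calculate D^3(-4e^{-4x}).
256 e^{- 4 x}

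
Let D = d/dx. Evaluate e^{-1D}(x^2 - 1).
x \left(x - 2\right)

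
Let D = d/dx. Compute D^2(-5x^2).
-10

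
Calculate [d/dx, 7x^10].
70 x^{9}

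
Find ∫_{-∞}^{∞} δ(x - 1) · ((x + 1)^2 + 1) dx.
5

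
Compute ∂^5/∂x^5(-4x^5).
-480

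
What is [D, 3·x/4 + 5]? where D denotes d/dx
\frac{3}{4}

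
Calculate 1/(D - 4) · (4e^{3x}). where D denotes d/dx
- 4 e^{3 x}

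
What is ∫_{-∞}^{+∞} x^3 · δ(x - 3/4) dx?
\frac{27}{64}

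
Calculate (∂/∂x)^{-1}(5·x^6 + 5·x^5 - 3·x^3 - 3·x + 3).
\frac{5 x^{7}}{7} + \frac{5 x^{6}}{6} - \frac{3 x^{4}}{4} - \frac{3 x^{2}}{2} + 3 x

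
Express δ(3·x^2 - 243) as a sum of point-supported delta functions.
\frac{\delta(x - 9) + \delta(x + 9)}{54}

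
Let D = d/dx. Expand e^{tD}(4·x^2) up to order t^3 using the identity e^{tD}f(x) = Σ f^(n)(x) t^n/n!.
4 t^{2} + 8 t x + 4 x^{2}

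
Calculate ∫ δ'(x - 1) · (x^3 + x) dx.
-4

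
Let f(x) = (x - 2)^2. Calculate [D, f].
2 x - 4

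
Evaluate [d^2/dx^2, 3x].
6\frac{d}{dx}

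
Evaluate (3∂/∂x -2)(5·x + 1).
13 - 10 x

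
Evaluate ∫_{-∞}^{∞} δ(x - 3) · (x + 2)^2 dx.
25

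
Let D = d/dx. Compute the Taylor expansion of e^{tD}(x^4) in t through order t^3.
x \left(4 t^{3} + 6 t^{2} x + 4 t x^{2} + x^{3}\right)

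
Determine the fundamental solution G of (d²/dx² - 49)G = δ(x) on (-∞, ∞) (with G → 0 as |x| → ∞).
-\frac{e^{-7|x|}}{14}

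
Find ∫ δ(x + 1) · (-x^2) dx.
-1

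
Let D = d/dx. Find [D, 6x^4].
24 x^{3}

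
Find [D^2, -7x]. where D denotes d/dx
-14D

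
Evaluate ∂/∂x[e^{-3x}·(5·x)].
5 \left(1 - 3 x\right) e^{- 3 x}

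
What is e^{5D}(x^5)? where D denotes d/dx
x^{5} + 25 x^{4} + 250 x^{3} + 1250 x^{2} + 3125 x + 3125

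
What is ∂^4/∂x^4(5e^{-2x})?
80 e^{- 2 x}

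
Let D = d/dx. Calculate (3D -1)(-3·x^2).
3 x \left(x - 6\right)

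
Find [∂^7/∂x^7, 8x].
56\frac{d^{6}}{dx^{6}}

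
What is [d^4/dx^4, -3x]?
-12\frac{d^{3}}{dx^{3}}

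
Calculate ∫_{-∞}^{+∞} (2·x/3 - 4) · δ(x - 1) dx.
- \frac{10}{3}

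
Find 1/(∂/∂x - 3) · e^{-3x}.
- \frac{e^{- 3 x}}{6}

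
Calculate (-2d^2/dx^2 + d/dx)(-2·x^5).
10 x^{3} \left(8 - x\right)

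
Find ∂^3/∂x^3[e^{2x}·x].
\left(8 x + 12\right) e^{2 x}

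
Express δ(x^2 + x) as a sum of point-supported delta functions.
\frac{\delta(x + 1) + \delta(x)}{1}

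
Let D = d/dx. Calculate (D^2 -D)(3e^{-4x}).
60 e^{- 4 x}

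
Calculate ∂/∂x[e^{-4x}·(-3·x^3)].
x^{2} \left(12 x - 9\right) e^{- 4 x}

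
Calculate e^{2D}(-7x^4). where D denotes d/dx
- 7 x^{4} - 56 x^{3} - 168 x^{2} - 224 x - 112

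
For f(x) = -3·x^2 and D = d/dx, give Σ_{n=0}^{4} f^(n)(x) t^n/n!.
- 3 t^{2} - 6 t x - 3 x^{2}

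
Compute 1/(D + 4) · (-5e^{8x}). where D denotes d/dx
- \frac{5 e^{8 x}}{12}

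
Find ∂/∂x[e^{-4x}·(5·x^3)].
x^{2} \left(15 - 20 x\right) e^{- 4 x}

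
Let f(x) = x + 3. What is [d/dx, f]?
1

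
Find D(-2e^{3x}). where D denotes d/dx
- 6 e^{3 x}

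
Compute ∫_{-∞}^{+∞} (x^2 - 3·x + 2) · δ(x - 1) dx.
0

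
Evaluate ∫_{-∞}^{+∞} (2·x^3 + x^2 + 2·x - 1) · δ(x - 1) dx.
4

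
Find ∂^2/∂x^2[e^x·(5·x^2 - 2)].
\left(5 x^{2} + 20 x + 8\right) e^{x}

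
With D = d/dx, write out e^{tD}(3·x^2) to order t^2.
3 t^{2} + 6 t x + 3 x^{2}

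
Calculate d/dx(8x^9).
72 x^{8}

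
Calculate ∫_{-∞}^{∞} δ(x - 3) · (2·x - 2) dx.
4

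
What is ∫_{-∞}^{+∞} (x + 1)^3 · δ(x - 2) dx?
27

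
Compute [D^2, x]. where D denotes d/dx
2D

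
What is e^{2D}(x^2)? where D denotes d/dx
x^{2} + 4 x + 4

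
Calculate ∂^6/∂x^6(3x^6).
2160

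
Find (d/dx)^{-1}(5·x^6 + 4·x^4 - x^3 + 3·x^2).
\frac{5 x^{7}}{7} + \frac{4 x^{5}}{5} - \frac{x^{4}}{4} + x^{3}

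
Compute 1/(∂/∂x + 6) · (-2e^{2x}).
- \frac{e^{2 x}}{4}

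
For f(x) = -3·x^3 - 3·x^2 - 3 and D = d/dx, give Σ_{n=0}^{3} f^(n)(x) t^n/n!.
- 3 t^{3} - 3 t^{2} \left(3 x + 1\right) - 3 t x \left(3 x + 2\right) - 3 x^{3} - 3 x^{2} - 3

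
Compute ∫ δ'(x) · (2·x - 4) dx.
-2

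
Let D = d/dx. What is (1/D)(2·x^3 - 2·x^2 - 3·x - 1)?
\frac{x^{4}}{2} - \frac{2 x^{3}}{3} - \frac{3 x^{2}}{2} - x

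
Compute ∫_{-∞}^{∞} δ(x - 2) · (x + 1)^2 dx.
9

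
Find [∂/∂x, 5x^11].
55 x^{10}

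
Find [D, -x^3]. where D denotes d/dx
- 3 x^{2}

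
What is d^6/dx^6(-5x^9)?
- 302400 x^{3}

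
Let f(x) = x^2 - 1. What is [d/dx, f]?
2 x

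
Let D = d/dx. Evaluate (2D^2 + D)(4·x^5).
20 x^{3} \left(x + 8\right)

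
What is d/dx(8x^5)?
40 x^{4}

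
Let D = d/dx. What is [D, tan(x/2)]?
\frac{1}{\cos{\left(x \right)} + 1}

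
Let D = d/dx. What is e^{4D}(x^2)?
x^{2} + 8 x + 16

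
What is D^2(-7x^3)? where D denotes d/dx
- 42 x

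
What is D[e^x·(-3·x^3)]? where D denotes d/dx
3 x^{2} \left(- x - 3\right) e^{x}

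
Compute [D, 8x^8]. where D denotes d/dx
64 x^{7}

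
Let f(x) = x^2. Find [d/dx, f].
2 x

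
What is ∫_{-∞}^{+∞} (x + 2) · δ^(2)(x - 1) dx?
0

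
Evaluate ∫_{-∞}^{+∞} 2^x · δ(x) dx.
1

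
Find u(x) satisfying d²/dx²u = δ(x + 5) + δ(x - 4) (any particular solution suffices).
\frac{|x + 5|}{2} + \frac{|x - 4|}{2}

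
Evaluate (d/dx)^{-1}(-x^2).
- \frac{x^{3}}{3}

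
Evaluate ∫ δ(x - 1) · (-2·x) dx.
-2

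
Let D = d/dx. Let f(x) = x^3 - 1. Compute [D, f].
3 x^{2}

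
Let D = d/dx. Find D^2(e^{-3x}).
9 e^{- 3 x}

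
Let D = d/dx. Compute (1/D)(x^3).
\frac{x^{4}}{4}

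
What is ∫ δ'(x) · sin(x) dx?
-1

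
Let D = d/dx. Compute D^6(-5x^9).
- 302400 x^{3}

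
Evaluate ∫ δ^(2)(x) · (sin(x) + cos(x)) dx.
-1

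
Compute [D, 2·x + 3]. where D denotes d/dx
2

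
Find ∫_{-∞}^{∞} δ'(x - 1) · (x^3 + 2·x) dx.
-5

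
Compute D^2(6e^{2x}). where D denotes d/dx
24 e^{2 x}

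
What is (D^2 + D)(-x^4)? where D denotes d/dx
4 x^{2} \left(- x - 3\right)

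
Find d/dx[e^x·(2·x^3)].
2 x^{2} \left(x + 3\right) e^{x}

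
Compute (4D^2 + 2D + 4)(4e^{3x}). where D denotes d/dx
184 e^{3 x}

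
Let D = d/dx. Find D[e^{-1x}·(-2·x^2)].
2 x \left(x - 2\right) e^{- x}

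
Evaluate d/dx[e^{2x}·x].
\left(2 x + 1\right) e^{2 x}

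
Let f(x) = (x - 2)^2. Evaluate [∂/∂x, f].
2 x - 4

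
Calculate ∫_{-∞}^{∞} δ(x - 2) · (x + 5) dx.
7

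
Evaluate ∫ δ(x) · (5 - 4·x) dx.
5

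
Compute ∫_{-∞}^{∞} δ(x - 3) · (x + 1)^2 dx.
16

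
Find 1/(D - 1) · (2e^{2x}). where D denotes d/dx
2 e^{2 x}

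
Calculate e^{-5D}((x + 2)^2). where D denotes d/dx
x^{2} - 6 x + 9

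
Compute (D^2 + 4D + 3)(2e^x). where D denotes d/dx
16 e^{x}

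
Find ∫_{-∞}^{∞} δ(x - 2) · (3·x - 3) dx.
3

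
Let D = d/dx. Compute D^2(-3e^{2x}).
- 12 e^{2 x}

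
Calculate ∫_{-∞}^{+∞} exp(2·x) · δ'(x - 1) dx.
- 2 e^{2}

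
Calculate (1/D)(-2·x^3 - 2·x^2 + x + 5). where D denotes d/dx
- \frac{x^{4}}{2} - \frac{2 x^{3}}{3} + \frac{x^{2}}{2} + 5 x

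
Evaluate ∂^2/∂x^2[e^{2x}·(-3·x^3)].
- 6 x \left(2 x^{2} + 6 x + 3\right) e^{2 x}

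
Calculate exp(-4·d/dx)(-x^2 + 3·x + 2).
- x^{2} + 11 x - 26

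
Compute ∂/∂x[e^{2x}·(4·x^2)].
8 x \left(x + 1\right) e^{2 x}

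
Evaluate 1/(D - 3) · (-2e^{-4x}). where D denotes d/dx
\frac{2 e^{- 4 x}}{7}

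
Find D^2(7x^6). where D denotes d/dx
210 x^{4}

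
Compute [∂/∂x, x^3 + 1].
3 x^{2}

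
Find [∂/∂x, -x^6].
- 6 x^{5}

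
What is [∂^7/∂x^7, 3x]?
21\frac{d^{6}}{dx^{6}}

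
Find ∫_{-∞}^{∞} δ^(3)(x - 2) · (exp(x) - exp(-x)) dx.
- 2 \cosh{\left(2 \right)}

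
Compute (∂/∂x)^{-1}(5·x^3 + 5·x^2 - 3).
\frac{5 x^{4}}{4} + \frac{5 x^{3}}{3} - 3 x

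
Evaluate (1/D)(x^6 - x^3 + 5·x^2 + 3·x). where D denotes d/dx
\frac{x^{7}}{7} - \frac{x^{4}}{4} + \frac{5 x^{3}}{3} + \frac{3 x^{2}}{2}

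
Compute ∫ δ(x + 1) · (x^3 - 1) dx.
-2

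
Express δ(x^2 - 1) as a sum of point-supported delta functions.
\frac{\delta(x - 1) + \delta(x + 1)}{2}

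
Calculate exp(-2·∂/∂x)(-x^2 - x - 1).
- x^{2} + 3 x - 3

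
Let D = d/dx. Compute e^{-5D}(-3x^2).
- 3 x^{2} + 30 x - 75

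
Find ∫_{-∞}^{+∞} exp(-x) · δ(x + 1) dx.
e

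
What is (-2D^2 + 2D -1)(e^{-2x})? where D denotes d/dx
- 13 e^{- 2 x}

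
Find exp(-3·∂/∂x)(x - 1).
x - 4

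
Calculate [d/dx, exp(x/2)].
\frac{e^{\frac{x}{2}}}{2}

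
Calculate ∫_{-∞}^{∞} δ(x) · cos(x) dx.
1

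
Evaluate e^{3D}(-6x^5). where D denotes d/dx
- 6 x^{5} - 90 x^{4} - 540 x^{3} - 1620 x^{2} - 2430 x - 1458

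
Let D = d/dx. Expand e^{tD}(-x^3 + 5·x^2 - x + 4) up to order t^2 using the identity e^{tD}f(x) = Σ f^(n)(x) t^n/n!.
t^{2} \left(5 - 3 x\right) - t \left(3 x^{2} - 10 x + 1\right) - x^{3} + 5 x^{2} - x + 4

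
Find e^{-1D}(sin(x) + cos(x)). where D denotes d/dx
\sqrt{2} \cos{\left(- x + \frac{\pi}{4} + 1 \right)}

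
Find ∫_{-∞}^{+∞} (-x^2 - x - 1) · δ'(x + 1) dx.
-1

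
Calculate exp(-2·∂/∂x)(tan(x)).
\tan{\left(x - 2 \right)}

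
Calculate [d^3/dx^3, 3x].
9\frac{d^{2}}{dx^{2}}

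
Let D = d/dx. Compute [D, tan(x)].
\frac{1}{\cos^{2}{\left(x \right)}}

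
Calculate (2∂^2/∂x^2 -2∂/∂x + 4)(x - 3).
4 x - 14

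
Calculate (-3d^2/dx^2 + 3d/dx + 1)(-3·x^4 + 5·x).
- 3 x^{4} - 36 x^{3} + 108 x^{2} + 5 x + 15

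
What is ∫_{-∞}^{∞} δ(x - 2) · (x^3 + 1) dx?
9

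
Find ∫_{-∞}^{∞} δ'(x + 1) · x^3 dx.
-3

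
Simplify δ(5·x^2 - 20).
\frac{\delta(x - 2) + \delta(x + 2)}{20}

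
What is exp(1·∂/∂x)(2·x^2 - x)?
2 x^{2} + 3 x + 1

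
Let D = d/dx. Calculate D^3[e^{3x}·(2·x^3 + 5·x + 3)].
\left(54 x^{3} + 162 x^{2} + 243 x + 228\right) e^{3 x}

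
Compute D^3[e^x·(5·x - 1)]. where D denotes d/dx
\left(5 x + 14\right) e^{x}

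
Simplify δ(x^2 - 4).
\frac{\delta(x - 2) + \delta(x + 2)}{4}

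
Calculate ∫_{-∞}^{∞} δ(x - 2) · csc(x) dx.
\csc{\left(2 \right)}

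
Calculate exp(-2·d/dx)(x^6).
x^{6} - 12 x^{5} + 60 x^{4} - 160 x^{3} + 240 x^{2} - 192 x + 64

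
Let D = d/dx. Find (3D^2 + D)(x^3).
3 x \left(x + 6\right)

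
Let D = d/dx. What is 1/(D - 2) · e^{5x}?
\frac{e^{5 x}}{3}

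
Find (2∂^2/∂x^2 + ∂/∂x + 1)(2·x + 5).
2 x + 7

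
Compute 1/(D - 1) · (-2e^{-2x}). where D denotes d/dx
\frac{2 e^{- 2 x}}{3}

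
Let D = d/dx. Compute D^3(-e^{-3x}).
27 e^{- 3 x}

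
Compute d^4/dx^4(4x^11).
31680 x^{7}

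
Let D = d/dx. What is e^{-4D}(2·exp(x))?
2 e^{x - 4}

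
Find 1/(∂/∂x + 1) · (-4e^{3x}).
- e^{3 x}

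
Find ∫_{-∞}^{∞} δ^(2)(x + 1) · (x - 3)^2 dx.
2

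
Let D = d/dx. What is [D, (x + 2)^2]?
2 x + 4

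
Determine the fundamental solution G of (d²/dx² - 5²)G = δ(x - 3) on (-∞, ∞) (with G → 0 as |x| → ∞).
-\frac{e^{-5|x - 3|}}{10}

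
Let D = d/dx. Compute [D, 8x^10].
80 x^{9}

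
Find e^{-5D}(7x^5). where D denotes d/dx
7 x^{5} - 175 x^{4} + 1750 x^{3} - 8750 x^{2} + 21875 x - 21875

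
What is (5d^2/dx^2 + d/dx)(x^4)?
4 x^{2} \left(x + 15\right)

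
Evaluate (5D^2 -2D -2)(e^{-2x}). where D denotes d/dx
22 e^{- 2 x}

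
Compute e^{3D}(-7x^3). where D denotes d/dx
- 7 x^{3} - 63 x^{2} - 189 x - 189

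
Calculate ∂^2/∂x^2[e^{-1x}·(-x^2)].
\left(- x^{2} + 4 x - 2\right) e^{- x}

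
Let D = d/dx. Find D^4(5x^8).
8400 x^{4}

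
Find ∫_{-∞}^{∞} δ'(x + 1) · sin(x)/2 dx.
- \frac{\cos{\left(1 \right)}}{2}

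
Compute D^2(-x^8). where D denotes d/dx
- 56 x^{6}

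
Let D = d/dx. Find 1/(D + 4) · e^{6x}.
\frac{e^{6 x}}{10}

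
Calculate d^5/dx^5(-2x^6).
- 1440 x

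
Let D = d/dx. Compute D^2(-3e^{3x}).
- 27 e^{3 x}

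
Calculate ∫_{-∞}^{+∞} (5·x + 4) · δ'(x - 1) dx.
-5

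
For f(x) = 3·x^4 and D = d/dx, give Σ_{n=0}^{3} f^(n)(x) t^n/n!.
3 x \left(4 t^{3} + 6 t^{2} x + 4 t x^{2} + x^{3}\right)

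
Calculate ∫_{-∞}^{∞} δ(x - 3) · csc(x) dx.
\csc{\left(3 \right)}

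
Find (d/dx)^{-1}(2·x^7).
\frac{x^{8}}{4}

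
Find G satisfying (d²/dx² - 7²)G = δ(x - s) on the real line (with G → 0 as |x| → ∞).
-\frac{e^{-7|x-s|}}{14}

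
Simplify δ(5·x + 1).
\frac{\delta(x + 1/5)}{5}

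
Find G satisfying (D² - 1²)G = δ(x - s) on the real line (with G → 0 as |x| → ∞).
-\frac{e^{-|x-s|}}{2}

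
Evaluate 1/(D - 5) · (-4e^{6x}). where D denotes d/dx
- 4 e^{6 x}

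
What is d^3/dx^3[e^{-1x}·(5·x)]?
5 \left(3 - x\right) e^{- x}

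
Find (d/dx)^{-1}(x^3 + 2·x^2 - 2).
\frac{x^{4}}{4} + \frac{2 x^{3}}{3} - 2 x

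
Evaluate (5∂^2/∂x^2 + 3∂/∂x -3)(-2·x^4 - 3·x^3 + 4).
6 x^{4} - 15 x^{3} - 147 x^{2} - 90 x - 12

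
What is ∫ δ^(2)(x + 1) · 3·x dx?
0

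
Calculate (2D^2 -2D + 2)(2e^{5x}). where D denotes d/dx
84 e^{5 x}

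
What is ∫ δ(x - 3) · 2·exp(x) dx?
2 e^{3}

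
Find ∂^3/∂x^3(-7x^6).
- 840 x^{3}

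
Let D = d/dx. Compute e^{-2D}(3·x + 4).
3 x - 2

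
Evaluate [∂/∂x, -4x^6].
- 24 x^{5}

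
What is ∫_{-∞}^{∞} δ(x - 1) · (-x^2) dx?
-1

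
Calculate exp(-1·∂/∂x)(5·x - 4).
5 x - 9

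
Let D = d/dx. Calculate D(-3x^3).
- 9 x^{2}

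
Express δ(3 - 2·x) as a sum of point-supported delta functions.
\frac{\delta(x - 3/2)}{2}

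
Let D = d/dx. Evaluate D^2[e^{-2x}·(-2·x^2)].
4 \left(- 2 x^{2} + 4 x - 1\right) e^{- 2 x}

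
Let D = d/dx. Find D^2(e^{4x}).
16 e^{4 x}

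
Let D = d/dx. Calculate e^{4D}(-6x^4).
- 6 x^{4} - 96 x^{3} - 576 x^{2} - 1536 x - 1536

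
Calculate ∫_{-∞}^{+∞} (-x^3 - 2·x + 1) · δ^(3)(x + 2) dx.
6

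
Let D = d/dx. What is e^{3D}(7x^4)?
7 x^{4} + 84 x^{3} + 378 x^{2} + 756 x + 567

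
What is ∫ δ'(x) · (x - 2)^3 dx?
-12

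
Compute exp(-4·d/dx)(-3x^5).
- 3 x^{5} + 60 x^{4} - 480 x^{3} + 1920 x^{2} - 3840 x + 3072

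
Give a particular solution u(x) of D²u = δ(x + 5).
\frac{|x + 5|}{2}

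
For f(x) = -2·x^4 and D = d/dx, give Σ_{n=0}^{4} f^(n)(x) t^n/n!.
- 2 t^{4} - 8 t^{3} x - 12 t^{2} x^{2} - 8 t x^{3} - 2 x^{4}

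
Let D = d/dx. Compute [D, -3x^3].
- 9 x^{2}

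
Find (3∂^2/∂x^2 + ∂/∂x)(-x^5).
5 x^{3} \left(- x - 12\right)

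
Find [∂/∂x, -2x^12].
- 24 x^{11}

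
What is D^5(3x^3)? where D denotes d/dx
0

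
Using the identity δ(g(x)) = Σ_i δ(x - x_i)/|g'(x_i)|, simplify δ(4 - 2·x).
\frac{\delta(x - 2)}{2}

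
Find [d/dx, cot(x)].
- \frac{1}{\sin^{2}{\left(x \right)}}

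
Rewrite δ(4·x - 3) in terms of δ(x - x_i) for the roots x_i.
\frac{\delta(x - 3/4)}{4}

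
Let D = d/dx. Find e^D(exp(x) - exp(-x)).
2 \sinh{\left(x + 1 \right)}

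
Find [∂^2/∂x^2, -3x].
-6\frac{d}{dx}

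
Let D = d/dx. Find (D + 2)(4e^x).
12 e^{x}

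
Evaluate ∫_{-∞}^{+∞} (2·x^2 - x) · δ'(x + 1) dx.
5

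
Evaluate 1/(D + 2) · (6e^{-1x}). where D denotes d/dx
6 e^{- x}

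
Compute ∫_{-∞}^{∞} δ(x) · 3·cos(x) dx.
3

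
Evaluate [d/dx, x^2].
2 x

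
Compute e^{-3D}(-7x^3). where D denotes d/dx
- 7 x^{3} + 63 x^{2} - 189 x + 189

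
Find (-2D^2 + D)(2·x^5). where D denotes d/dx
10 x^{3} \left(x - 8\right)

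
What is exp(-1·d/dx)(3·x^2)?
3 x^{2} - 6 x + 3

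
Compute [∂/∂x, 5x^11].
55 x^{10}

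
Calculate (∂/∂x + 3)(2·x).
6 x + 2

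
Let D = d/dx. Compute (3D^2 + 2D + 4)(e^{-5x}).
69 e^{- 5 x}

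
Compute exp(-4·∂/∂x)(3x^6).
3 x^{6} - 72 x^{5} + 720 x^{4} - 3840 x^{3} + 11520 x^{2} - 18432 x + 12288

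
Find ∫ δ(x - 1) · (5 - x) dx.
4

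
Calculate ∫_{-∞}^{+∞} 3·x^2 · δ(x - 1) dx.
3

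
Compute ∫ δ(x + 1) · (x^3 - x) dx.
0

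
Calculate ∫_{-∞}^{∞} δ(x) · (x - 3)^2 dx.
9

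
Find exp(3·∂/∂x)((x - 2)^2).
x^{2} + 2 x + 1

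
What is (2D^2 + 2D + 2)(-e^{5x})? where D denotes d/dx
- 62 e^{5 x}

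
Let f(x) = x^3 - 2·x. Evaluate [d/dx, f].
3 x^{2} - 2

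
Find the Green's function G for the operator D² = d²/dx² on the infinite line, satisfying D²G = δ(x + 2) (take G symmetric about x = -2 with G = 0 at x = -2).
\frac{|x + 2|}{2}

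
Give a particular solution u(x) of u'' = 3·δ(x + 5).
\frac{3|x + 5|}{2}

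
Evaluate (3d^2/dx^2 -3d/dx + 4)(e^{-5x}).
94 e^{- 5 x}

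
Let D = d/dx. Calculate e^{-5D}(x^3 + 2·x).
x^{3} - 15 x^{2} + 77 x - 135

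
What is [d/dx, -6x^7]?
- 42 x^{6}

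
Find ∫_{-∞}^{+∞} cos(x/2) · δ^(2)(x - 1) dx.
- \frac{\cos{\left(\frac{1}{2} \right)}}{4}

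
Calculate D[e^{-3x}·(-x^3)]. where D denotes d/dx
3 x^{2} \left(x - 1\right) e^{- 3 x}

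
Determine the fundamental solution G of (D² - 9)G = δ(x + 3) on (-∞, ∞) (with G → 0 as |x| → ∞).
-\frac{e^{-3|x + 3|}}{6}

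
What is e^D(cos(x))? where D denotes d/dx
\cos{\left(x + 1 \right)}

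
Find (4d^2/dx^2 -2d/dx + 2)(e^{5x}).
92 e^{5 x}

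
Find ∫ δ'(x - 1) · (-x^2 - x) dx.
3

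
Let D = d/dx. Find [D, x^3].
3 x^{2}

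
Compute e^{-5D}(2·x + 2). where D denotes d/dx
2 x - 8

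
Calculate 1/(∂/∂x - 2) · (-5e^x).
5 e^{x}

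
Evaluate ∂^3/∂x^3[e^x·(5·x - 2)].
\left(5 x + 13\right) e^{x}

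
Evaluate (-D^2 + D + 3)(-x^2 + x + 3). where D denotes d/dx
- 3 x^{2} + x + 12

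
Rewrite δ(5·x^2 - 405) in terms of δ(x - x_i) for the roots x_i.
\frac{\delta(x - 9) + \delta(x + 9)}{90}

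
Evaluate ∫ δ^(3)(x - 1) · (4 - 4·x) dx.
0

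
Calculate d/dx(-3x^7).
- 21 x^{6}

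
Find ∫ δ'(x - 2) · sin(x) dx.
- \cos{\left(2 \right)}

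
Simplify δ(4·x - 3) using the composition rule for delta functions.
\frac{\delta(x - 3/4)}{4}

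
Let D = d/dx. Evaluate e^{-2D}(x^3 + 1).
x^{3} - 6 x^{2} + 12 x - 7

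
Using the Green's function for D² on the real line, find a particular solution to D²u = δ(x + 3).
\frac{|x + 3|}{2}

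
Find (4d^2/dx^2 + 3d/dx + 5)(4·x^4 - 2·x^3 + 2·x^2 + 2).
20 x^{4} + 38 x^{3} + 184 x^{2} - 36 x + 26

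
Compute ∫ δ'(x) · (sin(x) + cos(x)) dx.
-1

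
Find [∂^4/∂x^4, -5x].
-20\frac{d^{3}}{dx^{3}}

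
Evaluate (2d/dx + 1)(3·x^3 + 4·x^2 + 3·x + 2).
3 x^{3} + 22 x^{2} + 19 x + 8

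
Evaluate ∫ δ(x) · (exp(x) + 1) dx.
2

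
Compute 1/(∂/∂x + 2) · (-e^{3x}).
- \frac{e^{3 x}}{5}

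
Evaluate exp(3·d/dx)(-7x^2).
- 7 x^{2} - 42 x - 63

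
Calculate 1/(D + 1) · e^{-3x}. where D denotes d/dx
- \frac{e^{- 3 x}}{2}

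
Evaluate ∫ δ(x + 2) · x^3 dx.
-8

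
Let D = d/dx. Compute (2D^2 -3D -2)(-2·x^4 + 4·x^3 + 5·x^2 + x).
4 x^{4} + 16 x^{3} - 94 x^{2} + 16 x + 17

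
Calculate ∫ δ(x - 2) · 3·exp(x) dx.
3 e^{2}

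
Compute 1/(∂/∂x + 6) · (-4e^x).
- \frac{4 e^{x}}{7}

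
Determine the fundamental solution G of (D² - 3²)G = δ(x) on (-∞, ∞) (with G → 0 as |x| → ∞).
-\frac{e^{-3|x|}}{6}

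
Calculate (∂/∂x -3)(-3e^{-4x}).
21 e^{- 4 x}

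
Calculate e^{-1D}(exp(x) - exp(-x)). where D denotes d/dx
- e^{1 - x} + e^{x - 1}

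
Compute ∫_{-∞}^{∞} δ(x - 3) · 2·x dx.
6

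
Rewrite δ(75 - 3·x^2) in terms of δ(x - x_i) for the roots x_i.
\frac{\delta(x - 5) + \delta(x + 5)}{30}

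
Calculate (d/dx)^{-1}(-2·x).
- x^{2}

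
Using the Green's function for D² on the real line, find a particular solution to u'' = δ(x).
\frac{|x|}{2}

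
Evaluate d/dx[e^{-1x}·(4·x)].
4 \left(1 - x\right) e^{- x}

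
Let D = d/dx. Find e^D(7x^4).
7 x^{4} + 28 x^{3} + 42 x^{2} + 28 x + 7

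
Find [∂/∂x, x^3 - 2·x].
3 x^{2} - 2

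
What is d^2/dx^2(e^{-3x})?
9 e^{- 3 x}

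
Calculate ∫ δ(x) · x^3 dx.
0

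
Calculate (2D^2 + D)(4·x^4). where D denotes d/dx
16 x^{2} \left(x + 6\right)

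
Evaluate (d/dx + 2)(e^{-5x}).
- 3 e^{- 5 x}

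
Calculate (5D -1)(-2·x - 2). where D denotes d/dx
2 x - 8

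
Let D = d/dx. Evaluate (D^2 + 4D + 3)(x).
3 x + 4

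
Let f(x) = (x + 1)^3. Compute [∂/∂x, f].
3 \left(x + 1\right)^{2}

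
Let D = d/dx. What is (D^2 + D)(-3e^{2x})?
- 18 e^{2 x}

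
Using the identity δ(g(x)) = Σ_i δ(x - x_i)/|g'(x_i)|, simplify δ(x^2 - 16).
\frac{\delta(x + 4) + \delta(x - 4)}{8}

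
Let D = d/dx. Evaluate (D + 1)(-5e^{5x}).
- 30 e^{5 x}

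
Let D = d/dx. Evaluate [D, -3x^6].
- 18 x^{5}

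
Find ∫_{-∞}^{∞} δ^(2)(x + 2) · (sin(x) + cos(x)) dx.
- \cos{\left(2 \right)} + \sin{\left(2 \right)}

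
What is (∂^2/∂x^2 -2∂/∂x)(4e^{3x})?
12 e^{3 x}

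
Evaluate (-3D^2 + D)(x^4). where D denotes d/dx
4 x^{2} \left(x - 9\right)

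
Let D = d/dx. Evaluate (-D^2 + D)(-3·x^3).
9 x \left(2 - x\right)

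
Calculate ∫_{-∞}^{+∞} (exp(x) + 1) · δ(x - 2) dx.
1 + e^{2}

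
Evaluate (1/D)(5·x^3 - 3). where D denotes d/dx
\frac{5 x^{4}}{4} - 3 x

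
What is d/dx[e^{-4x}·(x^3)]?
x^{2} \left(3 - 4 x\right) e^{- 4 x}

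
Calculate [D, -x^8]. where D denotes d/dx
- 8 x^{7}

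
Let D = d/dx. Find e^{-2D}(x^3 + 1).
x^{3} - 6 x^{2} + 12 x - 7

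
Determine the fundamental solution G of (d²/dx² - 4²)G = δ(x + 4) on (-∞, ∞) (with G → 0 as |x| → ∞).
-\frac{e^{-4|x + 4|}}{8}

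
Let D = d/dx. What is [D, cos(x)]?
- \sin{\left(x \right)}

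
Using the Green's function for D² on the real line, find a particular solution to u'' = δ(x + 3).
\frac{|x + 3|}{2}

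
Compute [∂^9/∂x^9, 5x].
45\frac{d^{8}}{dx^{8}}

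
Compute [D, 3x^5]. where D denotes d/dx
15 x^{4}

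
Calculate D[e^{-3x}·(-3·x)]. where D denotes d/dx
3 \left(3 x - 1\right) e^{- 3 x}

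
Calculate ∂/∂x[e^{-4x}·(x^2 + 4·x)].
2 \left(- 2 x^{2} - 7 x + 2\right) e^{- 4 x}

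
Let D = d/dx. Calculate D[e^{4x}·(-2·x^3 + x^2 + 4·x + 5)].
2 \left(- 4 x^{3} - x^{2} + 9 x + 12\right) e^{4 x}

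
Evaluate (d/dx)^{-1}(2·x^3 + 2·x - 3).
\frac{x^{4}}{2} + x^{2} - 3 x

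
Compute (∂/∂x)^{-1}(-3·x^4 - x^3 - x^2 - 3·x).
- \frac{3 x^{5}}{5} - \frac{x^{4}}{4} - \frac{x^{3}}{3} - \frac{3 x^{2}}{2}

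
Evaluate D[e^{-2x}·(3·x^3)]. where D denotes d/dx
x^{2} \left(9 - 6 x\right) e^{- 2 x}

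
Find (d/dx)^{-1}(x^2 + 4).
\frac{x^{3}}{3} + 4 x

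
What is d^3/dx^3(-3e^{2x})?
- 24 e^{2 x}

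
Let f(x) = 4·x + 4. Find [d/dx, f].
4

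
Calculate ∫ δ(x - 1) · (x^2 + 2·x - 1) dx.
2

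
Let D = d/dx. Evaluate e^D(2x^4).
2 x^{4} + 8 x^{3} + 12 x^{2} + 8 x + 2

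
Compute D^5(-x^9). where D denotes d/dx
- 15120 x^{4}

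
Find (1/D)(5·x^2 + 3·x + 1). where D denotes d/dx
\frac{5 x^{3}}{3} + \frac{3 x^{2}}{2} + x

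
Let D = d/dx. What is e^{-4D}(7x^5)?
7 x^{5} - 140 x^{4} + 1120 x^{3} - 4480 x^{2} + 8960 x - 7168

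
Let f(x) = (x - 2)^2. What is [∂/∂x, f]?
2 x - 4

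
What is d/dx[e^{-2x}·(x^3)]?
x^{2} \left(3 - 2 x\right) e^{- 2 x}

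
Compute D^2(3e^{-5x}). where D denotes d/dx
75 e^{- 5 x}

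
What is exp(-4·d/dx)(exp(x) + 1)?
e^{x - 4} + 1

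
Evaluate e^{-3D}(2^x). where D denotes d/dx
2^{x - 3}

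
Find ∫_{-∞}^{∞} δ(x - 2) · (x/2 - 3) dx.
-2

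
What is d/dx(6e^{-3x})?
- 18 e^{- 3 x}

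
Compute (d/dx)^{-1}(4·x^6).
\frac{4 x^{7}}{7}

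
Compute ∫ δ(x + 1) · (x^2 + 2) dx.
3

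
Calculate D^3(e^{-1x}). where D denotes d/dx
- e^{- x}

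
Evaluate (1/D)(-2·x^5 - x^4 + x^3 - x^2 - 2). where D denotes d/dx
- \frac{x^{6}}{3} - \frac{x^{5}}{5} + \frac{x^{4}}{4} - \frac{x^{3}}{3} - 2 x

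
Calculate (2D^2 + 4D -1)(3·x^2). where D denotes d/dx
- 3 x^{2} + 24 x + 12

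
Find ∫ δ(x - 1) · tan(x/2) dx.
\tan{\left(\frac{1}{2} \right)}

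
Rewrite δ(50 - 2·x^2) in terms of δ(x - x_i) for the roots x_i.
\frac{\delta(x - 5) + \delta(x + 5)}{20}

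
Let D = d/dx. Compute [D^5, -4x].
-20D^{4}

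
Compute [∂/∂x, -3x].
-3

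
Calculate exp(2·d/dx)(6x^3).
6 x^{3} + 36 x^{2} + 72 x + 48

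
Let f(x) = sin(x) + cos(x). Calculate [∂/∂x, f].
- \sin{\left(x \right)} + \cos{\left(x \right)}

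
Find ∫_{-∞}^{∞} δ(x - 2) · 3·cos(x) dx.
3 \cos{\left(2 \right)}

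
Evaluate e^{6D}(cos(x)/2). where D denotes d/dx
\frac{\cos{\left(x + 6 \right)}}{2}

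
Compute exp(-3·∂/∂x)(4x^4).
4 x^{4} - 48 x^{3} + 216 x^{2} - 432 x + 324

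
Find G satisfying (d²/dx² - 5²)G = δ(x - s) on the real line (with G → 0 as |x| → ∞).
-\frac{e^{-5|x-s|}}{10}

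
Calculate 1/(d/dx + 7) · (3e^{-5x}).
\frac{3 e^{- 5 x}}{2}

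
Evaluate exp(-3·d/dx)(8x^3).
8 x^{3} - 72 x^{2} + 216 x - 216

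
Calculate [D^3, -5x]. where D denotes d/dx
-15D^{2}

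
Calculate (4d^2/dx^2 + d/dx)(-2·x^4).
8 x^{2} \left(- x - 12\right)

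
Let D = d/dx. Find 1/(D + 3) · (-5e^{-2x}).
- 5 e^{- 2 x}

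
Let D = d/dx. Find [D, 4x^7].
28 x^{6}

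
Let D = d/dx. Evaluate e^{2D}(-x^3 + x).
- x^{3} - 6 x^{2} - 11 x - 6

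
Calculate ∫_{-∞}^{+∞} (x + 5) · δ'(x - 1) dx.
-1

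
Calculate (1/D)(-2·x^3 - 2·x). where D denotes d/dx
- \frac{x^{4}}{2} - x^{2}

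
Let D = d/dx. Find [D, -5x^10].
- 50 x^{9}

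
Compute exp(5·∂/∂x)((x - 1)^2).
x^{2} + 8 x + 16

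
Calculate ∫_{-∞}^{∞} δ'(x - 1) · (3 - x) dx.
1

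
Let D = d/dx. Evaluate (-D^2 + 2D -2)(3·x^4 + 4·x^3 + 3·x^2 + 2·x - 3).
- 6 x^{4} + 16 x^{3} - 18 x^{2} - 16 x + 4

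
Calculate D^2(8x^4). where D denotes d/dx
96 x^{2}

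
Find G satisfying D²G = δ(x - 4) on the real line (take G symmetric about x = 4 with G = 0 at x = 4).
\frac{|x - 4|}{2}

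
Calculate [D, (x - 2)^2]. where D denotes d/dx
2 x - 4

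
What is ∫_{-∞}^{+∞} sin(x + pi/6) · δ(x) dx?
\frac{1}{2}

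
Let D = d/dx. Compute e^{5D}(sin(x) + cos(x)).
\sqrt{2} \sin{\left(x + \frac{\pi}{4} + 5 \right)}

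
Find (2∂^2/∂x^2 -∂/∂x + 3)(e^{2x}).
9 e^{2 x}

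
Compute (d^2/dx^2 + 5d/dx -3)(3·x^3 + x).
- 9 x^{3} + 45 x^{2} + 15 x + 5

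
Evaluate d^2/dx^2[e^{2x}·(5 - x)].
4 \left(4 - x\right) e^{2 x}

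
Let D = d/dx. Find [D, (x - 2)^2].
2 x - 4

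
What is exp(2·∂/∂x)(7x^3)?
7 x^{3} + 42 x^{2} + 84 x + 56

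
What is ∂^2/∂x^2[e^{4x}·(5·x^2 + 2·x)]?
\left(80 x^{2} + 112 x + 26\right) e^{4 x}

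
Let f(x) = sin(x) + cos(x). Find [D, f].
- \sin{\left(x \right)} + \cos{\left(x \right)}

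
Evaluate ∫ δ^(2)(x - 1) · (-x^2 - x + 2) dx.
-2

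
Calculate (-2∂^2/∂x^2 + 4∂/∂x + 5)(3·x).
15 x + 12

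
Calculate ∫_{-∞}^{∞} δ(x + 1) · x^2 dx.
1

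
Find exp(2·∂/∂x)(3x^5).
3 x^{5} + 30 x^{4} + 120 x^{3} + 240 x^{2} + 240 x + 96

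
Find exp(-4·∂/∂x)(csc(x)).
\csc{\left(x - 4 \right)}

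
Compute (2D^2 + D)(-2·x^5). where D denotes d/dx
10 x^{3} \left(- x - 8\right)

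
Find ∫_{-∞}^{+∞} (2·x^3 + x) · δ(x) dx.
0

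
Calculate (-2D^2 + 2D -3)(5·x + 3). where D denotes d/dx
1 - 15 x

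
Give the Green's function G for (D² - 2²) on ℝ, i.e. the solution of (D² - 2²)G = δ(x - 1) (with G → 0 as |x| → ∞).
-\frac{e^{-2|x - 1|}}{4}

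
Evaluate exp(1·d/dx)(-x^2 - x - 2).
- x^{2} - 3 x - 4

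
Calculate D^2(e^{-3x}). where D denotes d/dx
9 e^{- 3 x}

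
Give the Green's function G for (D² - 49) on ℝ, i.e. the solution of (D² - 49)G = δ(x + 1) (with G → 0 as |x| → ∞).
-\frac{e^{-7|x + 1|}}{14}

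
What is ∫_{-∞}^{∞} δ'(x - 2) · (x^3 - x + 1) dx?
-11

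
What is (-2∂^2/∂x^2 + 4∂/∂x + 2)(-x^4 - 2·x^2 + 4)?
- 2 x^{4} - 16 x^{3} + 20 x^{2} - 16 x + 16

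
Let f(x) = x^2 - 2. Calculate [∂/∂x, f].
2 x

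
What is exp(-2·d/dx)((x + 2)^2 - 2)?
x^{2} - 2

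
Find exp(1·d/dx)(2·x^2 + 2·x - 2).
2 x^{2} + 6 x + 2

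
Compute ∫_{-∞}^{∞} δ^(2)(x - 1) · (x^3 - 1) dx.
6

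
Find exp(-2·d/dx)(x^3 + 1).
x^{3} - 6 x^{2} + 12 x - 7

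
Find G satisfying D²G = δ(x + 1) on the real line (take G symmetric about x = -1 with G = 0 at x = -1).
\frac{|x + 1|}{2}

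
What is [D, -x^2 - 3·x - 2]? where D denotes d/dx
- 2 x - 3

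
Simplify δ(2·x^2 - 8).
\frac{\delta(x - 2) + \delta(x + 2)}{8}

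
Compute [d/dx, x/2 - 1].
\frac{1}{2}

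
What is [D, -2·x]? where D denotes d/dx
-2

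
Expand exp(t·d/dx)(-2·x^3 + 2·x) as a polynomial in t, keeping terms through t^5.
- 2 t^{3} - 6 t^{2} x - 2 t \left(3 x^{2} - 1\right) - 2 x^{3} + 2 x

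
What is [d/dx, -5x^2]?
- 10 x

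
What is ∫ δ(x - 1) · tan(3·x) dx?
\tan{\left(3 \right)}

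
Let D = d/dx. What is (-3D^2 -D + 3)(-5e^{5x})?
385 e^{5 x}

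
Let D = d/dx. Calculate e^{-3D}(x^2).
x^{2} - 6 x + 9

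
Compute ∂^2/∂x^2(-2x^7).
- 84 x^{5}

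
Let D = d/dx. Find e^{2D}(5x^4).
5 x^{4} + 40 x^{3} + 120 x^{2} + 160 x + 80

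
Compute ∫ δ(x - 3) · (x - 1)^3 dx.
8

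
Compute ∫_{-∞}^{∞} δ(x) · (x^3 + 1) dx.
1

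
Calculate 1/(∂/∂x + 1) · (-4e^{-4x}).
\frac{4 e^{- 4 x}}{3}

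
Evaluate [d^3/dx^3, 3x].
9\frac{d^{2}}{dx^{2}}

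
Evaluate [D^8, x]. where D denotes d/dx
8D^{7}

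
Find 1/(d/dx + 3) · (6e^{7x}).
\frac{3 e^{7 x}}{5}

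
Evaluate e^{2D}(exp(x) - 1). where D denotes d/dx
e^{x + 2} - 1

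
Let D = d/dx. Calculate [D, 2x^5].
10 x^{4}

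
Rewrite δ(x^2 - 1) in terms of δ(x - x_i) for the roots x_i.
\frac{\delta(x - 1) + \delta(x + 1)}{2}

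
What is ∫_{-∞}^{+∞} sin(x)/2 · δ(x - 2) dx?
\frac{\sin{\left(2 \right)}}{2}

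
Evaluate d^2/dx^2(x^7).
42 x^{5}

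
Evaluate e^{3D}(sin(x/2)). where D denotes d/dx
\sin{\left(\frac{x}{2} + \frac{3}{2} \right)}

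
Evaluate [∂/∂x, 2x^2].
4 x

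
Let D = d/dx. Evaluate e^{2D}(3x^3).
3 x^{3} + 18 x^{2} + 36 x + 24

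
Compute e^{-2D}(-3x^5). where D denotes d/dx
- 3 x^{5} + 30 x^{4} - 120 x^{3} + 240 x^{2} - 240 x + 96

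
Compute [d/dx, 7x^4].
28 x^{3}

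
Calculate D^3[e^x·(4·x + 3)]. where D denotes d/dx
\left(4 x + 15\right) e^{x}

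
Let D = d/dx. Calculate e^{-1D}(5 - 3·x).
8 - 3 x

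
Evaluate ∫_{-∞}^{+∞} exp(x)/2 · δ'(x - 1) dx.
- \frac{e}{2}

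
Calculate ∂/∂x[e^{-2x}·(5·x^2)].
10 x \left(1 - x\right) e^{- 2 x}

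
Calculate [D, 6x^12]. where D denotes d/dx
72 x^{11}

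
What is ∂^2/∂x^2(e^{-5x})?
25 e^{- 5 x}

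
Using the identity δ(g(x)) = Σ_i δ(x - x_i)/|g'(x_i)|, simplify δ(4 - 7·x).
\frac{\delta(x - 4/7)}{7}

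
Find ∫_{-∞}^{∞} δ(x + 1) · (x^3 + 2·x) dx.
-3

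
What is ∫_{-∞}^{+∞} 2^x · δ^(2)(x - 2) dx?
4 \log{\left(2 \right)}^{2}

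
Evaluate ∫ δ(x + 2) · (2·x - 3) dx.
-7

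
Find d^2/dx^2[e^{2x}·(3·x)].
12 \left(x + 1\right) e^{2 x}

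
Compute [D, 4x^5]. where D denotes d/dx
20 x^{4}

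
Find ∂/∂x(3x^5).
15 x^{4}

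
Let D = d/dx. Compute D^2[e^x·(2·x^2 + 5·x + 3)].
\left(2 x^{2} + 13 x + 17\right) e^{x}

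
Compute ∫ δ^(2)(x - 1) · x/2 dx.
0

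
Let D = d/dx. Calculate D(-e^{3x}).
- 3 e^{3 x}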